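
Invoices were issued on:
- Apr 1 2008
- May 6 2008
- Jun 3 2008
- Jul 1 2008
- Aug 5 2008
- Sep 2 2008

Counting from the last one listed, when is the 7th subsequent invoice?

Gaps: 35, 28, 28, 35, 28 days — a mix of 28 and 35. Every date is a Tuesday.
Each is the 1st Tuesday of its month.
October 2008 — 1st Tuesday is Oct 7 2008.
November 2008 — 1st Tuesday is Nov 4 2008.
December 2008 — 1st Tuesday is Dec 2 2008.
January 2009 — 1st Tuesday is Jan 6 2009.
February 2009 — 1st Tuesday is Feb 3 2009.
March 2009 — 1st Tuesday is Mar 3 2009.
April 2009 — 1st Tuesday is Apr 7 2009.

Apr 7 2009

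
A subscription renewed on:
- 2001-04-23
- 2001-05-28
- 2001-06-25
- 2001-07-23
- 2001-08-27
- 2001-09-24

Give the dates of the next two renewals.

Gaps: 35, 28, 28, 35, 28 days — a mix of 28 and 35. Every date is a Monday.
Each is the 4th Monday of its month.
October 2001 — 4th Monday is 2001-10-22.
November 2001 — 4th Monday is 2001-11-26.

2001-10-22, 2001-11-26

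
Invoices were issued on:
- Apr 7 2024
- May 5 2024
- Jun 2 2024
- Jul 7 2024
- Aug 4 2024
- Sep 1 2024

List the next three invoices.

Oct 6 2024, Nov 3 2024, Dec 1 2024

All dates are Sundays, 28, 28, 35, 28, 28 days apart.
Specifically, the 1st Sunday of each month.
October 2024 — 1st Sunday is Oct 6 2024.
1st Sunday of November 2024: Nov 3 2024.
1st Sunday of December 2024: Dec 1 2024.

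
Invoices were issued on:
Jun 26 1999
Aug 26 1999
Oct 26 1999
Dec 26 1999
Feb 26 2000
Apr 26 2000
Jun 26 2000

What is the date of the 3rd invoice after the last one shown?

Dec 26 2000

The day-of-month is always 26 (61, 61, 61, 62, 60, 61 days between events).
So this recurs on the 26th of every 2 months.
Next: August 2000 → Aug 26 2000.
October 2000: Oct 26 2000.
December 2000: Dec 26 2000.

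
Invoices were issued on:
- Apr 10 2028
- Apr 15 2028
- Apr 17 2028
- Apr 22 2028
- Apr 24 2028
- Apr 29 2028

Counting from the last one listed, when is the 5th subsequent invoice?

May 15 2028

Gaps: 5, 2, 5, 2, 5 days — not constant, but cyclic with period 2.
The events fall on every Monday and Saturday.
Next Monday: May 1 2028.
Next Saturday: May 6 2028.
The following Monday is May 8 2028.
The following Saturday is May 13 2028.
The following Monday is May 15 2028.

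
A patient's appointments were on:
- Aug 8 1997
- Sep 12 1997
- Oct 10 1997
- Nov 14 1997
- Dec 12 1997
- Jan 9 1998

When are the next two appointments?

Gaps: 35, 28, 35, 28, 28 days — a mix of 28 and 35. Every date is a Friday.
Each is the 2nd Friday of its month.
February 1998 — 2nd Friday is Feb 13 1998.
March 1998 — 2nd Friday is Mar 13 1998.

Feb 13 1998, Mar 13 1998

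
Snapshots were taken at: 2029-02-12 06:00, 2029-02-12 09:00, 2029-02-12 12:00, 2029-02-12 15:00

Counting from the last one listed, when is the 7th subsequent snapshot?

2029-02-13 12:00

Gaps: 3, 3, 3 hours — each event is 3 hours after the previous one.
2029-02-12 15:00 + 3 h = 2029-02-12 18:00.
2029-02-12 18:00 + 3 h = 2029-02-12 21:00.
2029-02-12 21:00 + 3 h = 2029-02-13 00:00.
2029-02-13 00:00 + 3 h = 2029-02-13 03:00.
2029-02-13 03:00 + 3 h = 2029-02-13 06:00.
2029-02-13 06:00 + 3 h = 2029-02-13 09:00.
2029-02-13 09:00 + 3 h = 2029-02-13 12:00.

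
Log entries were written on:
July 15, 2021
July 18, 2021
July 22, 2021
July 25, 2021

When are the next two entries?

July 29, 2021; August 1, 2021

Every event lands on a Thursday or Sunday (gaps cycle 3, 4, 3).
So the schedule is: every Thursday and Sunday.
Next Thursday: July 29, 2021.
The following Sunday is August 1, 2021.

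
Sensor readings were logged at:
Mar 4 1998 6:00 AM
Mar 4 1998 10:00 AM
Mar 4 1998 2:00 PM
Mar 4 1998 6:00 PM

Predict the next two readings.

Gaps: 4, 4, 4 hours — each event is 4 hours after the previous one.
Mar 4 1998 6:00 PM + 4 h = Mar 4 1998 10:00 PM.
Mar 4 1998 10:00 PM + 4 h = Mar 5 1998 2:00 AM.

Mar 4 1998 10:00 PM, Mar 5 1998 2:00 AM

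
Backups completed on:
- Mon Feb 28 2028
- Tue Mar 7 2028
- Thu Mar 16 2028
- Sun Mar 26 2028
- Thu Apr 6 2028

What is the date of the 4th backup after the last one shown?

Tue May 30 2028

Gaps: 8, 9, 10, 11 days — each gap is 1 larger than the previous one.
Next gap: 12 days. Thu Apr 6 2028 + 12 days = Tue Apr 18 2028.
Next gap: 13 days. Tue Apr 18 2028 + 13 days = Mon May 1 2028.
Next gap: 14 days. Mon May 1 2028 + 14 days = Mon May 15 2028.
Next gap: 15 days. Mon May 15 2028 + 15 days = Tue May 30 2028.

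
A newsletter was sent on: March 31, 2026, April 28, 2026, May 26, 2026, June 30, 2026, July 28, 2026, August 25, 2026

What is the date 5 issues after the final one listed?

January 26, 2027

These are Tuesdays with 28, 28, 35, 28, 28-day gaps.
Each is the final Tuesday of its month — March 31, 2026 is past the 28th, so '4th Tuesday' doesn't fit.
Last Tuesday of September 2026: September 29, 2026.
Last Tuesday of October 2026: October 27, 2026.
Last Tuesday of November 2026: November 24, 2026.
Last Tuesday of December 2026: December 29, 2026.
Last Tuesday of January 2027: January 26, 2027.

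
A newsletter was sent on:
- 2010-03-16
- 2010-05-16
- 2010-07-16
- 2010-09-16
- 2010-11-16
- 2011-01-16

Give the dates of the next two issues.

Each date is the 16th; the gaps (61, 61, 62, 61, 61) track the month lengths.
The rule is the 16th of every 2 months.
March 2011: 2011-03-16.
May 2011: 2011-05-16.

2011-03-16, 2011-05-16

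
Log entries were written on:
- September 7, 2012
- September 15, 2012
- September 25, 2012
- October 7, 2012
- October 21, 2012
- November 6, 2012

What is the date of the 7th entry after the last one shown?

Intervals are 8, 10, 12, 14, 16 days — an arithmetic progression with common difference 2.
Next gap: 18 days. November 6, 2012 + 18 days = November 24, 2012.
Next gap: 20 days. November 24, 2012 + 20 days = December 14, 2012.
Next gap: 22 days. December 14, 2012 + 22 days = January 5, 2013.
Next gap: 24 days. January 5, 2013 + 24 days = January 29, 2013.
Next gap: 26 days. January 29, 2013 + 26 days = February 24, 2013.
Next gap: 28 days. February 24, 2013 + 28 days = March 24, 2013.
Next gap: 30 days. March 24, 2013 + 30 days = April 23, 2013.

April 23, 2013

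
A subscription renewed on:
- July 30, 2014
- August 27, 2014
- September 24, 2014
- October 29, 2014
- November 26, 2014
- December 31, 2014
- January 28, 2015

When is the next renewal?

February 25, 2015

These are Wednesdays with 28, 28, 35, 28, 35, 28-day gaps.
Each is the final Wednesday of its month — July 30, 2014 is past the 28th, so '4th Wednesday' doesn't fit.
February 2015 ends with Wednesday February 25, 2015.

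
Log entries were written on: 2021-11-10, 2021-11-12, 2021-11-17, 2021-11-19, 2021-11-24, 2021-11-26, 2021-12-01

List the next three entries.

The gap pattern 2, 5, 2, 5, 2, 5 repeats every 2 events.
These are the Wednesdays and Fridays of each week.
The following Friday is 2021-12-03.
Next Wednesday: 2021-12-08.
Next Friday: 2021-12-10.

2021-12-03, 2021-12-08, 2021-12-10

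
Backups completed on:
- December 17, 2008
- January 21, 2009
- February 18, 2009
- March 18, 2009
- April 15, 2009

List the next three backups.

May 20, 2009; June 17, 2009; July 15, 2009

Gaps: 35, 28, 28, 28 days — a mix of 28 and 35. Every date is a Wednesday.
Each is the 3rd Wednesday of its month.
May 2009 — 3rd Wednesday is May 20, 2009.
3rd Wednesday of June 2009: June 17, 2009.
July 2009 — 3rd Wednesday is July 15, 2009.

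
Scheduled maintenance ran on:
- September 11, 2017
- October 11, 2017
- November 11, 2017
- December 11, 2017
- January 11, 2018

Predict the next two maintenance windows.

February 11, 2018; March 11, 2018

Gaps: 30, 31, 30, 31 days — not constant. Every event is on the 11th of the month.
Pattern: the 11th of each month.
February 2018: February 11, 2018.
Next: March 2018 → March 11, 2018.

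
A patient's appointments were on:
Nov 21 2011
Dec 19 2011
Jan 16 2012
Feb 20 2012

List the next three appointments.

All dates are Mondays, 28, 28, 35 days apart.
Specifically, the 3rd Monday of each month.
March 2012 — 3rd Monday is Mar 19 2012.
April 2012 — 3rd Monday is Apr 16 2012.
3rd Monday of May 2012: May 21 2012.

Mar 19 2012, Apr 16 2012, May 21 2012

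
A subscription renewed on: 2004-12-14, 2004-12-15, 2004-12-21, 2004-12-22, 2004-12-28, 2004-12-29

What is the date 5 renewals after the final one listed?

2005-01-18

Gaps: 1, 6, 1, 6, 1 days — not constant, but cyclic with period 2.
The events fall on every Tuesday and Wednesday.
Next Tuesday: 2005-01-04.
Next Wednesday: 2005-01-05.
The following Tuesday is 2005-01-11.
Next Wednesday: 2005-01-12.
Next Tuesday: 2005-01-18.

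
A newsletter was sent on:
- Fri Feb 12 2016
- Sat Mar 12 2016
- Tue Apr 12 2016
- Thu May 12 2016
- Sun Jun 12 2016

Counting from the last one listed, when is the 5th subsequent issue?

Gaps: 29, 31, 30, 31 days — not constant. Every event is on the 12th of the month.
Pattern: the 12th of each month.
July 2016: Tue Jul 12 2016.
Next: August 2016 → Fri Aug 12 2016.
Next: September 2016 → Mon Sep 12 2016.
October 2016: Wed Oct 12 2016.
Next: November 2016 → Sat Nov 12 2016.

Sat Nov 12 2016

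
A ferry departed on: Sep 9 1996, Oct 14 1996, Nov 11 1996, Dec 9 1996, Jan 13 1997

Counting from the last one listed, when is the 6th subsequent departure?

Jul 14 1997

These are Mondays at 28- or 35-day spacing (35, 28, 28, 35).
The pattern: 2nd Monday of the month.
February 1997 — 2nd Monday is Feb 10 1997.
2nd Monday of March 1997: Mar 10 1997.
April 1997 — 2nd Monday is Apr 14 1997.
2nd Monday of May 1997: May 12 1997.
June 1997 — 2nd Monday is Jun 9 1997.
2nd Monday of July 1997: Jul 14 1997.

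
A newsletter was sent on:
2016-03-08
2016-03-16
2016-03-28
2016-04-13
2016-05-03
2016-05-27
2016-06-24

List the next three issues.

Intervals are 8, 12, 16, 20, 24, 28 days — an arithmetic progression with common difference 4.
Next gap: 32 days. 2016-06-24 + 32 days = 2016-07-26.
Next gap: 36 days. 2016-07-26 + 36 days = 2016-08-31.
Next gap: 40 days. 2016-08-31 + 40 days = 2016-10-10.

2016-07-26, 2016-08-31, 2016-10-10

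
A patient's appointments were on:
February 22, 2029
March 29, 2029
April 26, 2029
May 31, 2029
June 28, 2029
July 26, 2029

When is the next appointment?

August 30, 2029

Every date is a Thursday; gaps 35, 28, 35, 28, 28 days.
Each is the last Thursday of its month (at least one falls on the 29th or later, ruling out '4th Thursday').
Last Thursday of August 2029: August 30, 2029.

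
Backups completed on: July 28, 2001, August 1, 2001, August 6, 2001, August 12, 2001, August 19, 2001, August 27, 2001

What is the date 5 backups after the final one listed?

October 21, 2001

Gaps: 4, 5, 6, 7, 8 days — each gap is 1 larger than the previous one.
Next gap: 9 days. August 27, 2001 + 9 days = September 5, 2001.
Next gap: 10 days. September 5, 2001 + 10 days = September 15, 2001.
Next gap: 11 days. September 15, 2001 + 11 days = September 26, 2001.
Next gap: 12 days. September 26, 2001 + 12 days = October 8, 2001.
Next gap: 13 days. October 8, 2001 + 13 days = October 21, 2001.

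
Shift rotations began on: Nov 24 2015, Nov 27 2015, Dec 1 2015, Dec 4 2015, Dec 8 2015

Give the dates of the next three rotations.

Dec 11 2015, Dec 15 2015, Dec 18 2015

Every event lands on a Tuesday or Friday (gaps cycle 3, 4, 3, 4).
So the schedule is: every Tuesday and Friday.
The following Friday is Dec 11 2015.
Next Tuesday: Dec 15 2015.
Next Friday: Dec 18 2015.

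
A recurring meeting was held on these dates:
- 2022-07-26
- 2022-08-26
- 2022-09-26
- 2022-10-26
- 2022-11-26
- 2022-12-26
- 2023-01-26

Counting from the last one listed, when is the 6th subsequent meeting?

2023-07-26

Each date is the 26th; the gaps (31, 31, 30, 31, 30, 31) track the month lengths.
The rule is the 26th of each month.
Next: February 2023 → 2023-02-26.
March 2023: 2023-03-26.
Next: April 2023 → 2023-04-26.
Next: May 2023 → 2023-05-26.
June 2023: 2023-06-26.
July 2023: 2023-07-26.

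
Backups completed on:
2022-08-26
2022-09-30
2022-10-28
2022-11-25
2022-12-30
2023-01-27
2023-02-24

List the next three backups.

Every date is a Friday; gaps 35, 28, 28, 35, 28, 28 days.
Each is the last Friday of its month (at least one falls on the 29th or later, ruling out '4th Friday').
March 2023 ends with Friday 2023-03-31.
Last Friday of April 2023: 2023-04-28.
May 2023 ends with Friday 2023-05-26.

2023-03-31, 2023-04-28, 2023-05-26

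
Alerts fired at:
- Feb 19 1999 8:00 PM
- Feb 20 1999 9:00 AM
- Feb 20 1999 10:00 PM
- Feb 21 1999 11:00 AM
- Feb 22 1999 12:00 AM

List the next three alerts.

Feb 22 1999 1:00 PM, Feb 23 1999 2:00 AM, Feb 23 1999 3:00 PM

Gaps: 13, 13, 13, 13 hours — each event is 13 hours after the previous one.
Feb 22 1999 12:00 AM + 13 h = Feb 22 1999 1:00 PM.
Feb 22 1999 1:00 PM + 13 h = Feb 23 1999 2:00 AM.
Feb 23 1999 2:00 AM + 13 h = Feb 23 1999 3:00 PM.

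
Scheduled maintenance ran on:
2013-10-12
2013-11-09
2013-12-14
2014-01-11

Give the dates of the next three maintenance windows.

All dates are Saturdays, 28, 35, 28 days apart.
Specifically, the 2nd Saturday of each month.
February 2014 — 2nd Saturday is 2014-02-08.
March 2014 — 2nd Saturday is 2014-03-08.
April 2014 — 2nd Saturday is 2014-04-12.

2014-02-08, 2014-03-08, 2014-04-12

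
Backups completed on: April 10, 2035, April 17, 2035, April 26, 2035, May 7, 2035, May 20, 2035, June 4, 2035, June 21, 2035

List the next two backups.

July 10, 2035; July 31, 2035

Gaps: 7, 9, 11, 13, 15, 17 days — each gap is 2 larger than the previous one.
Next gap: 19 days. June 21, 2035 + 19 days = July 10, 2035.
Next gap: 21 days. July 10, 2035 + 21 days = July 31, 2035.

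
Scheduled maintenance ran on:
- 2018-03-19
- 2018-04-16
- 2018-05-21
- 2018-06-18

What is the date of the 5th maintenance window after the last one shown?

All dates are Mondays, 28, 35, 28 days apart.
Specifically, the 3rd Monday of each month.
3rd Monday of July 2018: 2018-07-16.
August 2018 — 3rd Monday is 2018-08-20.
3rd Monday of September 2018: 2018-09-17.
October 2018 — 3rd Monday is 2018-10-15.
3rd Monday of November 2018: 2018-11-19.

2018-11-19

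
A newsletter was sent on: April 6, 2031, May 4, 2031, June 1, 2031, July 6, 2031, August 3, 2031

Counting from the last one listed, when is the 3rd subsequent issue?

Gaps: 28, 28, 35, 28 days — a mix of 28 and 35. Every date is a Sunday.
Each is the 1st Sunday of its month.
1st Sunday of September 2031: September 7, 2031.
October 2031 — 1st Sunday is October 5, 2031.
1st Sunday of November 2031: November 2, 2031.

November 2, 2031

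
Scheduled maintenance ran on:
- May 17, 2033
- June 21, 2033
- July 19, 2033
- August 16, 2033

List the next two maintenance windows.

All dates are Tuesdays, 35, 28, 28 days apart.
Specifically, the 3rd Tuesday of each month.
September 2033 — 3rd Tuesday is September 20, 2033.
3rd Tuesday of October 2033: October 18, 2033.

September 20, 2033; October 18, 2033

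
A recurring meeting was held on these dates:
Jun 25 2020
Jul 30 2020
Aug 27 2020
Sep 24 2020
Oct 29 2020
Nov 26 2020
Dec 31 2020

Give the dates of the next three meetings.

Jan 28 2021, Feb 25 2021, Mar 25 2021

All Thursdays; the gaps (35, 28, 28, 35, 28, 35) vary with month length.
This is the last Thursday of each month.
Last Thursday of January 2021: Jan 28 2021.
Last Thursday of February 2021: Feb 25 2021.
March 2021 ends with Thursday Mar 25 2021.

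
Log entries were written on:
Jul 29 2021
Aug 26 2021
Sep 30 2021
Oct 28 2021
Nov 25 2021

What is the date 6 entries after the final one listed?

These are Thursdays with 28, 35, 28, 28-day gaps.
Each is the final Thursday of its month — Jul 29 2021 is past the 28th, so '4th Thursday' doesn't fit.
December 2021 ends with Thursday Dec 30 2021.
January 2022 ends with Thursday Jan 27 2022.
Last Thursday of February 2022: Feb 24 2022.
March 2022 ends with Thursday Mar 31 2022.
Last Thursday of April 2022: Apr 28 2022.
Last Thursday of May 2022: May 26 2022.

May 26 2022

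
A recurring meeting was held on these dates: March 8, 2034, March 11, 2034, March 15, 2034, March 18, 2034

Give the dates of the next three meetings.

March 22, 2034; March 25, 2034; March 29, 2034

Gaps: 3, 4, 3 days — not constant, but cyclic with period 2.
The events fall on every Wednesday and Saturday.
The following Wednesday is March 22, 2034.
Next Saturday: March 25, 2034.
Next Wednesday: March 29, 2034.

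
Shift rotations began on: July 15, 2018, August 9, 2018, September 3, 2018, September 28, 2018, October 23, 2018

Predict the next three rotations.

November 17, 2018; December 12, 2018; January 6, 2019

Every event comes 25 days after the last (25, 25, 25, 25).
October 23, 2018 + 25 days = November 17, 2018.
November 17, 2018 + 25 days = December 12, 2018.
December 12, 2018 + 25 days = January 6, 2019.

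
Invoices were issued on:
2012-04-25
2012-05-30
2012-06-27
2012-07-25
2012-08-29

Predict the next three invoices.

2012-09-26, 2012-10-31, 2012-11-28

All Wednesdays; the gaps (35, 28, 28, 35) vary with month length.
This is the last Wednesday of each month.
September 2012 ends with Wednesday 2012-09-26.
October 2012 ends with Wednesday 2012-10-31.
Last Wednesday of November 2012: 2012-11-28.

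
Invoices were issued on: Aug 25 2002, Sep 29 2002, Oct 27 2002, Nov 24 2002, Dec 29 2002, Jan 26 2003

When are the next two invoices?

Feb 23 2003, Mar 30 2003

All Sundays; the gaps (35, 28, 28, 35, 28) vary with month length.
This is the last Sunday of each month.
February 2003 ends with Sunday Feb 23 2003.
March 2003 ends with Sunday Mar 30 2003.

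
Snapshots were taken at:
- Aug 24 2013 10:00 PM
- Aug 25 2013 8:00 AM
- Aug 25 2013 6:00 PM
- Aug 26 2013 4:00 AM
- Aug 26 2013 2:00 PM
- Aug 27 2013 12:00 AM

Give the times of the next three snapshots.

Gaps: 10, 10, 10, 10, 10 hours — each event is 10 hours after the previous one.
Aug 27 2013 12:00 AM + 10 h = Aug 27 2013 10:00 AM.
Aug 27 2013 10:00 AM + 10 h = Aug 27 2013 8:00 PM.
Aug 27 2013 8:00 PM + 10 h = Aug 28 2013 6:00 AM.

Aug 27 2013 10:00 AM, Aug 27 2013 8:00 PM, Aug 28 2013 6:00 AM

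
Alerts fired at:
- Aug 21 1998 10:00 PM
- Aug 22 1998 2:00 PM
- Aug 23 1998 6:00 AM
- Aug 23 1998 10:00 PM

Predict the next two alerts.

Aug 24 1998 2:00 PM, Aug 25 1998 6:00 AM

Gaps: 16, 16, 16 hours — each event is 16 hours after the previous one.
Aug 23 1998 10:00 PM + 16 h = Aug 24 1998 2:00 PM.
Aug 24 1998 2:00 PM + 16 h = Aug 25 1998 6:00 AM.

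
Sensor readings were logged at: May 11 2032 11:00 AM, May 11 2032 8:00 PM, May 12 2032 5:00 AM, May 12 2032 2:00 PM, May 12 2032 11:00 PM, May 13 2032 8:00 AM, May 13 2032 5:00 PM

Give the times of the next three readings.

Gaps: 9, 9, 9, 9, 9, 9 hours — each event is 9 hours after the previous one.
May 13 2032 5:00 PM + 9 h = May 14 2032 2:00 AM.
May 14 2032 2:00 AM + 9 h = May 14 2032 11:00 AM.
May 14 2032 11:00 AM + 9 h = May 14 2032 8:00 PM.

May 14 2032 2:00 AM, May 14 2032 11:00 AM, May 14 2032 8:00 PM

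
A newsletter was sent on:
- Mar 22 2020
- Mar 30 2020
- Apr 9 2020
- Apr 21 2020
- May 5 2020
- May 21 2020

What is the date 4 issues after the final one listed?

Gaps: 8, 10, 12, 14, 16 days — each gap is 2 larger than the previous one.
Next gap: 18 days. May 21 2020 + 18 days = Jun 8 2020.
Next gap: 20 days. Jun 8 2020 + 20 days = Jun 28 2020.
Next gap: 22 days. Jun 28 2020 + 22 days = Jul 20 2020.
Next gap: 24 days. Jul 20 2020 + 24 days = Aug 13 2020.

Aug 13 2020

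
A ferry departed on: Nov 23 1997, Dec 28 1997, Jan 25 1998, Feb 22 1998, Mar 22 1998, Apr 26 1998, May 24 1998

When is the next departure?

Jun 28 1998

Gaps: 35, 28, 28, 28, 35, 28 days — a mix of 28 and 35. Every date is a Sunday.
Each is the 4th Sunday of its month.
June 1998 — 4th Sunday is Jun 28 1998.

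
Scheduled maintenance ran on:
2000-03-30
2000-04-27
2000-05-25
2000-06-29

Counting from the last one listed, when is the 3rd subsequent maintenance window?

2000-09-28

Every date is a Thursday; gaps 28, 28, 35 days.
Each is the last Thursday of its month (at least one falls on the 29th or later, ruling out '4th Thursday').
July 2000 ends with Thursday 2000-07-27.
August 2000 ends with Thursday 2000-08-31.
September 2000 ends with Thursday 2000-09-28.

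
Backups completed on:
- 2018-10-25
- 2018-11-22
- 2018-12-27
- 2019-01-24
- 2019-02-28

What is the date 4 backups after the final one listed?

2019-06-27

Gaps: 28, 35, 28, 35 days — a mix of 28 and 35. Every date is a Thursday.
Each is the 4th Thursday of its month.
4th Thursday of March 2019: 2019-03-28.
April 2019 — 4th Thursday is 2019-04-25.
4th Thursday of May 2019: 2019-05-23.
June 2019 — 4th Thursday is 2019-06-27.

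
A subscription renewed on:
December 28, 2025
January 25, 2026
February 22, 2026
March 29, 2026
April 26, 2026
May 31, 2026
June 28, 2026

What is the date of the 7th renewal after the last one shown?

January 31, 2027

Every date is a Sunday; gaps 28, 28, 35, 28, 35, 28 days.
Each is the last Sunday of its month (at least one falls on the 29th or later, ruling out '4th Sunday').
July 2026 ends with Sunday July 26, 2026.
August 2026 ends with Sunday August 30, 2026.
Last Sunday of September 2026: September 27, 2026.
October 2026 ends with Sunday October 25, 2026.
November 2026 ends with Sunday November 29, 2026.
Last Sunday of December 2026: December 27, 2026.
Last Sunday of January 2027: January 31, 2027.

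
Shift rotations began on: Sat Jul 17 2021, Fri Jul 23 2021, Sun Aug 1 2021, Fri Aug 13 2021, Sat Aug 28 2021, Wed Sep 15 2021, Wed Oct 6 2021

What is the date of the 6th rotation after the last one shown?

Wed Apr 13 2022

Intervals are 6, 9, 12, 15, 18, 21 days — an arithmetic progression with common difference 3.
Next gap: 24 days. Wed Oct 6 2021 + 24 days = Sat Oct 30 2021.
Next gap: 27 days. Sat Oct 30 2021 + 27 days = Fri Nov 26 2021.
Next gap: 30 days. Fri Nov 26 2021 + 30 days = Sun Dec 26 2021.
Next gap: 33 days. Sun Dec 26 2021 + 33 days = Fri Jan 28 2022.
Next gap: 36 days. Fri Jan 28 2022 + 36 days = Sat Mar 5 2022.
Next gap: 39 days. Sat Mar 5 2022 + 39 days = Wed Apr 13 2022.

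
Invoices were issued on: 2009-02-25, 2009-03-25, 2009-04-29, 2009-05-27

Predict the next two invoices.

These are Wednesdays with 28, 35, 28-day gaps.
Each is the final Wednesday of its month — 2009-04-29 is past the 28th, so '4th Wednesday' doesn't fit.
Last Wednesday of June 2009: 2009-06-24.
July 2009 ends with Wednesday 2009-07-29.

2009-06-24, 2009-07-29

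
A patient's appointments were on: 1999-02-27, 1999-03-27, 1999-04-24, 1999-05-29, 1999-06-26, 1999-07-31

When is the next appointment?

Every date is a Saturday; gaps 28, 28, 35, 28, 35 days.
Each is the last Saturday of its month (at least one falls on the 29th or later, ruling out '4th Saturday').
August 1999 ends with Saturday 1999-08-28.

1999-08-28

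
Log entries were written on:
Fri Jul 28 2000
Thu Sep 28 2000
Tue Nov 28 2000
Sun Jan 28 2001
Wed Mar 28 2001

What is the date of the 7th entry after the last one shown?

Gaps: 62, 61, 61, 59 days — not constant. Every event is on the 28th of the month.
Pattern: the 28th of every 2 months.
May 2001: Mon May 28 2001.
Next: July 2001 → Sat Jul 28 2001.
Next: September 2001 → Fri Sep 28 2001.
Next: November 2001 → Wed Nov 28 2001.
January 2002: Mon Jan 28 2002.
Next: March 2002 → Thu Mar 28 2002.
May 2002: Tue May 28 2002.

Tue May 28 2002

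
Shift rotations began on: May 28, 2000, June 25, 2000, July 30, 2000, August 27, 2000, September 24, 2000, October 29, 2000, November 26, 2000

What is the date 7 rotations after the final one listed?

All Sundays; the gaps (28, 35, 28, 28, 35, 28) vary with month length.
This is the last Sunday of each month.
Last Sunday of December 2000: December 31, 2000.
Last Sunday of January 2001: January 28, 2001.
Last Sunday of February 2001: February 25, 2001.
March 2001 ends with Sunday March 25, 2001.
Last Sunday of April 2001: April 29, 2001.
May 2001 ends with Sunday May 27, 2001.
Last Sunday of June 2001: June 24, 2001.

June 24, 2001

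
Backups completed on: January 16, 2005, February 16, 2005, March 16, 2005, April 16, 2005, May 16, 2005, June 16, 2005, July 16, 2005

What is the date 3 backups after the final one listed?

October 16, 2005

Gaps: 31, 28, 31, 30, 31, 30 days — not constant. Every event is on the 16th of the month.
Pattern: the 16th of each month.
August 2005: August 16, 2005.
September 2005: September 16, 2005.
October 2005: October 16, 2005.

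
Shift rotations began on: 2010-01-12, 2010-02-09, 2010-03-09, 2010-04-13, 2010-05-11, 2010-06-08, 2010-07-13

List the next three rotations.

2010-08-10, 2010-09-14, 2010-10-12

All dates are Tuesdays, 28, 28, 35, 28, 28, 35 days apart.
Specifically, the 2nd Tuesday of each month.
August 2010 — 2nd Tuesday is 2010-08-10.
September 2010 — 2nd Tuesday is 2010-09-14.
2nd Tuesday of October 2010: 2010-10-12.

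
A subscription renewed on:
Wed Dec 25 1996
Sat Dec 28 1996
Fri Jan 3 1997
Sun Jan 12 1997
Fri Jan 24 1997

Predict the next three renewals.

Sat Feb 8 1997, Wed Feb 26 1997, Wed Mar 19 1997

Intervals are 3, 6, 9, 12 days — an arithmetic progression with common difference 3.
Next gap: 15 days. Fri Jan 24 1997 + 15 days = Sat Feb 8 1997.
Next gap: 18 days. Sat Feb 8 1997 + 18 days = Wed Feb 26 1997.
Next gap: 21 days. Wed Feb 26 1997 + 21 days = Wed Mar 19 1997.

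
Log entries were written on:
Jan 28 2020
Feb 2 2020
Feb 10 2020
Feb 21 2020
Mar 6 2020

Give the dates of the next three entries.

Mar 23 2020, Apr 12 2020, May 5 2020

Gaps: 5, 8, 11, 14 days — each gap is 3 larger than the previous one.
Next gap: 17 days. Mar 6 2020 + 17 days = Mar 23 2020.
Next gap: 20 days. Mar 23 2020 + 20 days = Apr 12 2020.
Next gap: 23 days. Apr 12 2020 + 23 days = May 5 2020.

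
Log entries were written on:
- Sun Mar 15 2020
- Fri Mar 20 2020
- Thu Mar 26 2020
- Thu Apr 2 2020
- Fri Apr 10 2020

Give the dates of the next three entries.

Sun Apr 19 2020, Wed Apr 29 2020, Sun May 10 2020

Gaps: 5, 6, 7, 8 days — each gap is 1 larger than the previous one.
Next gap: 9 days. Fri Apr 10 2020 + 9 days = Sun Apr 19 2020.
Next gap: 10 days. Sun Apr 19 2020 + 10 days = Wed Apr 29 2020.
Next gap: 11 days. Wed Apr 29 2020 + 11 days = Sun May 10 2020.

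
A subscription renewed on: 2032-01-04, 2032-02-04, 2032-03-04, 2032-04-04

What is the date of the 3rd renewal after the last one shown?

The day-of-month is always 4 (31, 29, 31 days between events).
So this recurs on the 4th of each month.
Next: May 2032 → 2032-05-04.
June 2032: 2032-06-04.
July 2032: 2032-07-04.

2032-07-04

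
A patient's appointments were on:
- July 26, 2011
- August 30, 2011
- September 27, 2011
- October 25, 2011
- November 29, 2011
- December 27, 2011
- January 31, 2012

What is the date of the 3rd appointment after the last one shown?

All Tuesdays; the gaps (35, 28, 28, 35, 28, 35) vary with month length.
This is the last Tuesday of each month.
Last Tuesday of February 2012: February 28, 2012.
March 2012 ends with Tuesday March 27, 2012.
Last Tuesday of April 2012: April 24, 2012.

April 24, 2012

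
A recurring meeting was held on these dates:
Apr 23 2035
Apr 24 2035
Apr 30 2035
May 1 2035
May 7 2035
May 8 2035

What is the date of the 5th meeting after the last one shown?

Gaps: 1, 6, 1, 6, 1 days — not constant, but cyclic with period 2.
The events fall on every Monday and Tuesday.
Next Monday: May 14 2035.
The following Tuesday is May 15 2035.
The following Monday is May 21 2035.
Next Tuesday: May 22 2035.
Next Monday: May 28 2035.

May 28 2035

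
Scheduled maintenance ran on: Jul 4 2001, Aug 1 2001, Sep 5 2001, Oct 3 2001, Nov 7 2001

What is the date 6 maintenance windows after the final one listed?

These are Wednesdays at 28- or 35-day spacing (28, 35, 28, 35).
The pattern: 1st Wednesday of the month.
1st Wednesday of December 2001: Dec 5 2001.
January 2002 — 1st Wednesday is Jan 2 2002.
February 2002 — 1st Wednesday is Feb 6 2002.
1st Wednesday of March 2002: Mar 6 2002.
April 2002 — 1st Wednesday is Apr 3 2002.
1st Wednesday of May 2002: May 1 2002.

May 1 2002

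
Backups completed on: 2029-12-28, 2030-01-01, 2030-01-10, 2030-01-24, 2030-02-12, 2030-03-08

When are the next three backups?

Intervals are 4, 9, 14, 19, 24 days — an arithmetic progression with common difference 5.
Next gap: 29 days. 2030-03-08 + 29 days = 2030-04-06.
Next gap: 34 days. 2030-04-06 + 34 days = 2030-05-10.
Next gap: 39 days. 2030-05-10 + 39 days = 2030-06-18.

2030-04-06, 2030-05-10, 2030-06-18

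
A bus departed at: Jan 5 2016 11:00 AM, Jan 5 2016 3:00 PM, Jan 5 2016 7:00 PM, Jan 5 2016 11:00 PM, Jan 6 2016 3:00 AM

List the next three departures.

Jan 6 2016 7:00 AM, Jan 6 2016 11:00 AM, Jan 6 2016 3:00 PM

Gaps: 4, 4, 4, 4 hours — each event is 4 hours after the previous one.
Jan 6 2016 3:00 AM + 4 h = Jan 6 2016 7:00 AM.
Jan 6 2016 7:00 AM + 4 h = Jan 6 2016 11:00 AM.
Jan 6 2016 11:00 AM + 4 h = Jan 6 2016 3:00 PM.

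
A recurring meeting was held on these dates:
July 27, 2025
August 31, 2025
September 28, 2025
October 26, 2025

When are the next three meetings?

These are Sundays with 35, 28, 28-day gaps.
Each is the final Sunday of its month — August 31, 2025 is past the 28th, so '4th Sunday' doesn't fit.
Last Sunday of November 2025: November 30, 2025.
Last Sunday of December 2025: December 28, 2025.
Last Sunday of January 2026: January 25, 2026.

November 30, 2025; December 28, 2025; January 25, 2026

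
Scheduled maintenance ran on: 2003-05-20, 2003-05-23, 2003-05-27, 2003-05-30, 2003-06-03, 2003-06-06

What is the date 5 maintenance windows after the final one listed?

Every event lands on a Tuesday or Friday (gaps cycle 3, 4, 3, 4, 3).
So the schedule is: every Tuesday and Friday.
Next Tuesday: 2003-06-10.
The following Friday is 2003-06-13.
Next Tuesday: 2003-06-17.
The following Friday is 2003-06-20.
Next Tuesday: 2003-06-24.

2003-06-24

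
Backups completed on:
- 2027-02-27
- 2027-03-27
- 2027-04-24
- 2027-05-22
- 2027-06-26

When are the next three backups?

2027-07-24, 2027-08-28, 2027-09-25

All dates are Saturdays, 28, 28, 28, 35 days apart.
Specifically, the 4th Saturday of each month.
July 2027 — 4th Saturday is 2027-07-24.
4th Saturday of August 2027: 2027-08-28.
4th Saturday of September 2027: 2027-09-25.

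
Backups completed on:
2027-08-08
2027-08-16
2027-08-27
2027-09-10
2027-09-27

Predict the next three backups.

2027-10-17, 2027-11-09, 2027-12-05

The spacing grows by 3 each time: 8, 11, 14, 17 days.
Next gap: 20 days. 2027-09-27 + 20 days = 2027-10-17.
Next gap: 23 days. 2027-10-17 + 23 days = 2027-11-09.
Next gap: 26 days. 2027-11-09 + 26 days = 2027-12-05.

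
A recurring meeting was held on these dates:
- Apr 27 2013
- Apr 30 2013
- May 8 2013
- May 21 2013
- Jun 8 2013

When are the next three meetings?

Jul 1 2013, Jul 29 2013, Aug 31 2013

Gaps: 3, 8, 13, 18 days — each gap is 5 larger than the previous one.
Next gap: 23 days. Jun 8 2013 + 23 days = Jul 1 2013.
Next gap: 28 days. Jul 1 2013 + 28 days = Jul 29 2013.
Next gap: 33 days. Jul 29 2013 + 33 days = Aug 31 2013.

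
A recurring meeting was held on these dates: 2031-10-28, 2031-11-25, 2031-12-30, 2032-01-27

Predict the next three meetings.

Every date is a Tuesday; gaps 28, 35, 28 days.
Each is the last Tuesday of its month (at least one falls on the 29th or later, ruling out '4th Tuesday').
February 2032 ends with Tuesday 2032-02-24.
March 2032 ends with Tuesday 2032-03-30.
April 2032 ends with Tuesday 2032-04-27.

2032-02-24, 2032-03-30, 2032-04-27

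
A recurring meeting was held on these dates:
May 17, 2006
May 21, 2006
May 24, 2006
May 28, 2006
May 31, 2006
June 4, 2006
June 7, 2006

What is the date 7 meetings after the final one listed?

July 2, 2006

The gap pattern 4, 3, 4, 3, 4, 3 repeats every 2 events.
These are the Wednesdays and Sundays of each week.
Next Sunday: June 11, 2006.
Next Wednesday: June 14, 2006.
The following Sunday is June 18, 2006.
Next Wednesday: June 21, 2006.
The following Sunday is June 25, 2006.
The following Wednesday is June 28, 2006.
Next Sunday: July 2, 2006.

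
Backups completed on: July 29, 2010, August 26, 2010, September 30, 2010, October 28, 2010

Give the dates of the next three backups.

All Thursdays; the gaps (28, 35, 28) vary with month length.
This is the last Thursday of each month.
November 2010 ends with Thursday November 25, 2010.
December 2010 ends with Thursday December 30, 2010.
January 2011 ends with Thursday January 27, 2011.

November 25, 2010; December 30, 2010; January 27, 2011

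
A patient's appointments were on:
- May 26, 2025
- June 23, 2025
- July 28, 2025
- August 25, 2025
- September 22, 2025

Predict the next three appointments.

October 27, 2025; November 24, 2025; December 22, 2025

These are Mondays at 28- or 35-day spacing (28, 35, 28, 28).
The pattern: 4th Monday of the month.
October 2025 — 4th Monday is October 27, 2025.
November 2025 — 4th Monday is November 24, 2025.
December 2025 — 4th Monday is December 22, 2025.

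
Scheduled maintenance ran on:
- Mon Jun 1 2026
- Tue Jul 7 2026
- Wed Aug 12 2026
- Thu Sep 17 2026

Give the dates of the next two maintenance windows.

Fri Oct 23 2026, Sat Nov 28 2026

Every event comes 36 days after the last (36, 36, 36).
Thu Sep 17 2026 + 36 days = Fri Oct 23 2026.
Fri Oct 23 2026 + 36 days = Sat Nov 28 2026.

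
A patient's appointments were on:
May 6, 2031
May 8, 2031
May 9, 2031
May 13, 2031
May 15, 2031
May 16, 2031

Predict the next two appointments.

May 20, 2031; May 22, 2031

The gap pattern 2, 1, 4, 2, 1 repeats every 3 events.
These are the Tuesdays, Thursdays and Fridays of each week.
Next Tuesday: May 20, 2031.
Next Thursday: May 22, 2031.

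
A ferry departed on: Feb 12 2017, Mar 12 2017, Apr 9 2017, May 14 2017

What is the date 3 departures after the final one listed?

All dates are Sundays, 28, 28, 35 days apart.
Specifically, the 2nd Sunday of each month.
2nd Sunday of June 2017: Jun 11 2017.
2nd Sunday of July 2017: Jul 9 2017.
2nd Sunday of August 2017: Aug 13 2017.

Aug 13 2017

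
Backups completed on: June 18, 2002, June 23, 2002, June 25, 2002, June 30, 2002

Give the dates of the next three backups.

July 2, 2002; July 7, 2002; July 9, 2002

Gaps: 5, 2, 5 days — not constant, but cyclic with period 2.
The events fall on every Tuesday and Sunday.
Next Tuesday: July 2, 2002.
The following Sunday is July 7, 2002.
Next Tuesday: July 9, 2002.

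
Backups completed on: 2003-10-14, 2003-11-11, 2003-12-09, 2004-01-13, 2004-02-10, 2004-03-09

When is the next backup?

All dates are Tuesdays, 28, 28, 35, 28, 28 days apart.
Specifically, the 2nd Tuesday of each month.
April 2004 — 2nd Tuesday is 2004-04-13.

2004-04-13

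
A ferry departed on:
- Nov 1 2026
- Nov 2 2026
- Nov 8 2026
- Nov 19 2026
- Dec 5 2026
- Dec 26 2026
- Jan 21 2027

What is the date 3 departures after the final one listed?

The spacing grows by 5 each time: 1, 6, 11, 16, 21, 26 days.
Next gap: 31 days. Jan 21 2027 + 31 days = Feb 21 2027.
Next gap: 36 days. Feb 21 2027 + 36 days = Mar 29 2027.
Next gap: 41 days. Mar 29 2027 + 41 days = May 9 2027.

May 9 2027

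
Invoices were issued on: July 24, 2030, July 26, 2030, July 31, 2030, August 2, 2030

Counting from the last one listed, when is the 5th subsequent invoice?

August 21, 2030

The gap pattern 2, 5, 2 repeats every 2 events.
These are the Wednesdays and Fridays of each week.
The following Wednesday is August 7, 2030.
Next Friday: August 9, 2030.
The following Wednesday is August 14, 2030.
The following Friday is August 16, 2030.
The following Wednesday is August 21, 2030.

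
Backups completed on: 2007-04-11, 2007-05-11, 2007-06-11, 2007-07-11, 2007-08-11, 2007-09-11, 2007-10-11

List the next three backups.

Gaps: 30, 31, 30, 31, 31, 30 days — not constant. Every event is on the 11th of the month.
Pattern: the 11th of each month.
November 2007: 2007-11-11.
Next: December 2007 → 2007-12-11.
Next: January 2008 → 2008-01-11.

2007-11-11, 2007-12-11, 2008-01-11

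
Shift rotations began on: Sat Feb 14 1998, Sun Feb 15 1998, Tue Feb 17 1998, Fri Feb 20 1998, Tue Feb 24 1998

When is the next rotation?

Gaps: 1, 2, 3, 4 days — each gap is 1 larger than the previous one.
Next gap: 5 days. Tue Feb 24 1998 + 5 days = Sun Mar 1 1998.

Sun Mar 1 1998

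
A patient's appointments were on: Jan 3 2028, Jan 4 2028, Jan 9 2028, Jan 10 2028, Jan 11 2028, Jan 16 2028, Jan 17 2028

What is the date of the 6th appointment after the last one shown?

Jan 31 2028

Gaps: 1, 5, 1, 1, 5, 1 days — not constant, but cyclic with period 3.
The events fall on every Monday, Tuesday and Sunday.
Next Tuesday: Jan 18 2028.
The following Sunday is Jan 23 2028.
The following Monday is Jan 24 2028.
Next Tuesday: Jan 25 2028.
Next Sunday: Jan 30 2028.
Next Monday: Jan 31 2028.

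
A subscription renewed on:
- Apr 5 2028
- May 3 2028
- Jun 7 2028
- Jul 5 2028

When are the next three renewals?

Gaps: 28, 35, 28 days — a mix of 28 and 35. Every date is a Wednesday.
Each is the 1st Wednesday of its month.
August 2028 — 1st Wednesday is Aug 2 2028.
September 2028 — 1st Wednesday is Sep 6 2028.
1st Wednesday of October 2028: Oct 4 2028.

Aug 2 2028, Sep 6 2028, Oct 4 2028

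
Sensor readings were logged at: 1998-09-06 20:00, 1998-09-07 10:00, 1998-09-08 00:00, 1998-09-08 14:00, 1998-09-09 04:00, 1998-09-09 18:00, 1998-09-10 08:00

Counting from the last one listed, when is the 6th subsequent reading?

Spacing: 14, 14, 14, 14, 14, 14 h — constant 14 h.
1998-09-10 08:00 + 14 h = 1998-09-10 22:00.
1998-09-10 22:00 + 14 h = 1998-09-11 12:00.
1998-09-11 12:00 + 14 h = 1998-09-12 02:00.
1998-09-12 02:00 + 14 h = 1998-09-12 16:00.
1998-09-12 16:00 + 14 h = 1998-09-13 06:00.
1998-09-13 06:00 + 14 h = 1998-09-13 20:00.

1998-09-13 20:00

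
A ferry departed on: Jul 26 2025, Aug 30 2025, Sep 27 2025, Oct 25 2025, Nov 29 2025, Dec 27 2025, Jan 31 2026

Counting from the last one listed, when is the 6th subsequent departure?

These are Saturdays with 35, 28, 28, 35, 28, 35-day gaps.
Each is the final Saturday of its month — Aug 30 2025 is past the 28th, so '4th Saturday' doesn't fit.
February 2026 ends with Saturday Feb 28 2026.
Last Saturday of March 2026: Mar 28 2026.
April 2026 ends with Saturday Apr 25 2026.
Last Saturday of May 2026: May 30 2026.
June 2026 ends with Saturday Jun 27 2026.
July 2026 ends with Saturday Jul 25 2026.

Jul 25 2026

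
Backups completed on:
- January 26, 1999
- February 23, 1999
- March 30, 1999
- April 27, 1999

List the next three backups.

May 25, 1999; June 29, 1999; July 27, 1999

Every date is a Tuesday; gaps 28, 35, 28 days.
Each is the last Tuesday of its month (at least one falls on the 29th or later, ruling out '4th Tuesday').
May 1999 ends with Tuesday May 25, 1999.
Last Tuesday of June 1999: June 29, 1999.
Last Tuesday of July 1999: July 27, 1999.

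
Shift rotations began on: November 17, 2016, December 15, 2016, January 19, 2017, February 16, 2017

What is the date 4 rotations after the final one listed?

June 15, 2017

These are Thursdays at 28- or 35-day spacing (28, 35, 28).
The pattern: 3rd Thursday of the month.
3rd Thursday of March 2017: March 16, 2017.
April 2017 — 3rd Thursday is April 20, 2017.
3rd Thursday of May 2017: May 18, 2017.
3rd Thursday of June 2017: June 15, 2017.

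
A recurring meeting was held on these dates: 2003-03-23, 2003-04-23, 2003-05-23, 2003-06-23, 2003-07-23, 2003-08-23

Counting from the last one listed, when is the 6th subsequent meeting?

2004-02-23

Each date is the 23rd; the gaps (31, 30, 31, 30, 31) track the month lengths.
The rule is the 23rd of each month.
Next: September 2003 → 2003-09-23.
Next: October 2003 → 2003-10-23.
Next: November 2003 → 2003-11-23.
December 2003: 2003-12-23.
Next: January 2004 → 2004-01-23.
February 2004: 2004-02-23.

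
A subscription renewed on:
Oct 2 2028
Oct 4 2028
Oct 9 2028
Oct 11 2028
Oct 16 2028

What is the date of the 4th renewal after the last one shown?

The gap pattern 2, 5, 2, 5 repeats every 2 events.
These are the Mondays and Wednesdays of each week.
Next Wednesday: Oct 18 2028.
The following Monday is Oct 23 2028.
Next Wednesday: Oct 25 2028.
Next Monday: Oct 30 2028.

Oct 30 2028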